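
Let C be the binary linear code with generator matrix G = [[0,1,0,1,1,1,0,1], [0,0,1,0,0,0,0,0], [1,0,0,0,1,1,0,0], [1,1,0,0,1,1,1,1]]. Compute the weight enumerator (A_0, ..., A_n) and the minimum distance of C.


Weight distribution: A_0 = 1, A_1 = 1, A_3 = 3, A_4 = 5, A_5 = 3, A_6 = 2, A_7 = 1. Minimum distance d = 1.

Enumerate all 2^4 = 16 messages m ∈ F_2^4.
For each, compute codeword c = mG in F_2^8, then tally its weight.
  m = 0000 → c = 00000000, weight = 0.
  m = 1000 → c = 01011101, weight = 5.
  m = 0100 → c = 00100000, weight = 1.
  m = 1100 → c = 01111101, weight = 6.
  m = 0010 → c = 10001100, weight = 3.
  m = 1010 → c = 11010001, weight = 4.
  m = 0110 → c = 10101100, weight = 4.
  m = 1110 → c = 11110001, weight = 5.
  m = 0001 → c = 11001111, weight = 6.
  m = 1001 → c = 10010010, weight = 3.
  m = 0101 → c = 11101111, weight = 7.
  m = 1101 → c = 10110010, weight = 4.
  m = 0011 → c = 01000011, weight = 3.
  m = 1011 → c = 00011110, weight = 4.
  m = 0111 → c = 01100011, weight = 4.
  m = 1111 → c = 00111110, weight = 5.
Tally weights:
  weight 0: 1 codewords.
  weight 1: 1 codewords.
  weight 3: 3 codewords.
  weight 4: 5 codewords.
  weight 5: 3 codewords.
  weight 6: 2 codewords.
  weight 7: 1 codewords.
Minimum distance d = smallest w > 0 with A_w > 0 = 1.
Sanity: Σ A_w = 16 = 2^4 = 16 ✓.


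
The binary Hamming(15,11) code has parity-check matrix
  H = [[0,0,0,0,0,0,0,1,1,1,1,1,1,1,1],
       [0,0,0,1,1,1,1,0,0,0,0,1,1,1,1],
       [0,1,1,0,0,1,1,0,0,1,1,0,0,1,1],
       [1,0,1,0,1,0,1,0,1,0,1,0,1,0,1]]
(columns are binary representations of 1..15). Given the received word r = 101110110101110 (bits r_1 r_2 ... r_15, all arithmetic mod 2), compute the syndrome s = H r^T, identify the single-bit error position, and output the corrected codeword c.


s = (1, 0, 0, 1)^T, error position = 9, corrected codeword c = 101110111101110

Compute s = H r^T mod 2 one row at a time:
  s_1 = 1 + 0 + 1 + 0 + 1 + 1 + 1 + 0 = 5 ≡ 1 (mod 2).
  s_2 = 1 + 1 + 0 + 1 + 1 + 1 + 1 + 0 = 6 ≡ 0 (mod 2).
  s_3 = 0 + 1 + 0 + 1 + 1 + 0 + 1 + 0 = 4 ≡ 0 (mod 2).
  s_4 = 1 + 1 + 1 + 1 + 0 + 0 + 1 + 0 = 5 ≡ 1 (mod 2).
s = (1, 0, 0, 1)^T — this equals column 9 of H (binary 1001), so error is at position 9.
Correct: flip bit 9 of r = 101110110101110 to get c = 101110111101110.


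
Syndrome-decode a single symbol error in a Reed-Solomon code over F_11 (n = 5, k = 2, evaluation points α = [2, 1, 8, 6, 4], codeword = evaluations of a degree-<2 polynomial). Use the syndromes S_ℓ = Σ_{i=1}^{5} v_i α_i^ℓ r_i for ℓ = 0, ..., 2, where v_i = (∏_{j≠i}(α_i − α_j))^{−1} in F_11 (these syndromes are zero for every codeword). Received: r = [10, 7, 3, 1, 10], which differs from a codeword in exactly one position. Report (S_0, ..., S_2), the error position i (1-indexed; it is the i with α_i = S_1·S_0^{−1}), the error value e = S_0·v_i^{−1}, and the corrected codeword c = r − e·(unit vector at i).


S = (5, 10, 9), error at position 1, error magnitude e = 2, c = [8, 7, 3, 1, 10].

Step 1: column multipliers v_i = (∏_{j≠i}(α_i − α_j))^{−1} mod 11.
  i = 1 (α = 2): (2−1)(2−8)(2−6)(2−4) = 1·(−6)·(−4)·(−2) = −48 ≡ 7, so v_1 = 7^{−1} = 8 (mod 11).
  i = 2 (α = 1): (1−2)(1−8)(1−6)(1−4) = (−1)·(−7)·(−5)·(−3) = 105 ≡ 6, so v_2 = 6^{−1} = 2 (mod 11).
  i = 3 (α = 8): (8−2)(8−1)(8−6)(8−4) = 6·7·2·4 = 336 ≡ 6, so v_3 = 6^{−1} = 2 (mod 11).
  i = 4 (α = 6): (6−2)(6−1)(6−8)(6−4) = 4·5·(−2)·2 = −80 ≡ 8, so v_4 = 8^{−1} = 7 (mod 11).
  i = 5 (α = 4): (4−2)(4−1)(4−8)(4−6) = 2·3·(−4)·(−2) = 48 ≡ 4, so v_5 = 4^{−1} = 3 (mod 11).
  v = [8, 2, 2, 7, 3].
Step 2: syndromes of r = [10, 7, 3, 1, 10] (all sums mod 11).
  S_0 = Σ v_i r_i = 8·10 + 2·7 + 2·3 + 7·1 + 3·10 = 137 ≡ 5.
  S_1 = Σ v_i α_i r_i = 8·2·10 + 2·1·7 + 2·8·3 + 7·6·1 + 3·4·10 = 384 ≡ 10.
  α_i^2 mod 11 = [4, 1, 9, 3, 5].
  S_2 = Σ v_i α_i^2 r_i = 8·4·10 + 2·1·7 + 2·9·3 + 7·3·1 + 3·5·10 = 559 ≡ 9.
  S = (5, 10, 9) ≠ 0, so r is not a codeword (an error is present).
Step 3: locate the error. For a single error e at position i, S_ℓ = v_i·e·α_i^ℓ, so α_err = S_1/S_0.
  S_0^{−1} = 5^{−1} = 9 (mod 11), so α_err = 10·9 = 90 ≡ 2 = α_1. Error position i = 1.
  Consistency check: S_2/S_1 = 9·10 = 90 ≡ 2 = α_err ✓ (single-error assumption holds).
Step 4: error magnitude e = S_0/v_1 = S_0·∏_{j≠1}(α_1 − α_j) = 5·7 = 35 ≡ 2 (mod 11).
Step 5: correct position 1: c_1 = r_1 − e = 10 − 2 ≡ 8 (mod 11). Hence c = [8, 7, 3, 1, 10].
  Check: interpolating c through the α_i gives m(x) = 6 + 1·x (degree < 2) with m(α_i) = c_i for every i, so c is indeed a codeword.


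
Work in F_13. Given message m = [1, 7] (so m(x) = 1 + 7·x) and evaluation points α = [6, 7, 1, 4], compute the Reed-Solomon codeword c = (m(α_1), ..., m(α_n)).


c = [4, 11, 8, 3]

Message polynomial: m(x) = 1 + 7·x (mod 13).
For each evaluation point α_i, compute m(α_i) mod 13:
  α_1 = 6: Horner steps 7 → 4, so m(6) = 4.
  α_2 = 7: Horner steps 7 → 11, so m(7) = 11.
  α_3 = 1: Horner steps 7 → 8, so m(1) = 8.
  α_4 = 4: Horner steps 7 → 3, so m(4) = 3.
Codeword c = [4, 11, 8, 3] ∈ F_13^4.


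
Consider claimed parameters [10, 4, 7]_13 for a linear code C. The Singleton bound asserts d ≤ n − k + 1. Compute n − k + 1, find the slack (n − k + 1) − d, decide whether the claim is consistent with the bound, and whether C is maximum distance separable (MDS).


Singleton RHS = n − k + 1 = 7, slack = 0, bound satisfied, MDS.

Singleton bound: d ≤ n − k + 1.
Here n = 10, k = 4, so n − k + 1 = 7.
Given d = 7, check d ≤ 7: YES.
Slack = (n − k + 1) − d = 0.
The code is MDS (slack = 0).
Description: the claimed parameters are [10, 4, 7]_13; such a code would be MDS (meets Singleton bound).


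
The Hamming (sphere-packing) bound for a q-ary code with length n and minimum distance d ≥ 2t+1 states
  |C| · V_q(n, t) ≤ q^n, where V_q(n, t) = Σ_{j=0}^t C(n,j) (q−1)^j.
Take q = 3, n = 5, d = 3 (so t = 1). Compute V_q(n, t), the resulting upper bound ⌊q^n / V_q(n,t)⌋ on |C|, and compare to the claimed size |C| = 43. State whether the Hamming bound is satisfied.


V_q(n, t) = 11, q^n = 243, Hamming bound = 22, |C| = 43 > bound (violated).

Step 1: Compute V_q(n, t) = Σ_{j=0}^1 C(n, j) (q−1)^j.
  j = 0: C(5,0)·(2)^0 = 1·1 = 1.
  j = 1: C(5,1)·(2)^1 = 5·2 = 10.
  V_q(n, t) = 1 + 10 = 11.
Step 2: q^n = 3^5 = 243.
Step 3: Hamming bound ⌊q^n / V_q(n,t)⌋ = ⌊243/11⌋ = 22.
Step 4: Compare |C| = 43 to 22: violated.
The claimed |C| lies above the Hamming bound, so no 3-ary code of length 5 with d ≥ 3 can have 43 codewords.


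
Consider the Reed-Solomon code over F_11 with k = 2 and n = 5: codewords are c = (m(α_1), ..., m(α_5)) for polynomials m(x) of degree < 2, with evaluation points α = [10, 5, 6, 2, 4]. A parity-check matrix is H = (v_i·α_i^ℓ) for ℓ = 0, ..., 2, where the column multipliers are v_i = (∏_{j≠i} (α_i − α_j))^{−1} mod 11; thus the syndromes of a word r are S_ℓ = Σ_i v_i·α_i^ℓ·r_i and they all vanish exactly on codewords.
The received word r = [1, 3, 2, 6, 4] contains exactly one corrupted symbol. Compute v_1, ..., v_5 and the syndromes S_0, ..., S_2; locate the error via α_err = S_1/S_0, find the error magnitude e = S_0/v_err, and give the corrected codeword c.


S = (1, 10, 1), error at position 1, error magnitude e = 3, c = [9, 3, 2, 6, 4].

Step 1: column multipliers v_i = (∏_{j≠i}(α_i − α_j))^{−1} mod 11.
  i = 1 (α = 10): (10−5)(10−6)(10−2)(10−4) = 5·4·8·6 = 960 ≡ 3, so v_1 = 3^{−1} = 4 (mod 11).
  i = 2 (α = 5): (5−10)(5−6)(5−2)(5−4) = (−5)·(−1)·3·1 = 15 ≡ 4, so v_2 = 4^{−1} = 3 (mod 11).
  i = 3 (α = 6): (6−10)(6−5)(6−2)(6−4) = (−4)·1·4·2 = −32 ≡ 1, so v_3 = 1^{−1} = 1 (mod 11).
  i = 4 (α = 2): (2−10)(2−5)(2−6)(2−4) = (−8)·(−3)·(−4)·(−2) = 192 ≡ 5, so v_4 = 5^{−1} = 9 (mod 11).
  i = 5 (α = 4): (4−10)(4−5)(4−6)(4−2) = (−6)·(−1)·(−2)·2 = −24 ≡ 9, so v_5 = 9^{−1} = 5 (mod 11).
  v = [4, 3, 1, 9, 5].
Step 2: syndromes of r = [1, 3, 2, 6, 4] (all sums mod 11).
  S_0 = Σ v_i r_i = 4·1 + 3·3 + 1·2 + 9·6 + 5·4 = 89 ≡ 1.
  S_1 = Σ v_i α_i r_i = 4·10·1 + 3·5·3 + 1·6·2 + 9·2·6 + 5·4·4 = 285 ≡ 10.
  α_i^2 mod 11 = [1, 3, 3, 4, 5].
  S_2 = Σ v_i α_i^2 r_i = 4·1·1 + 3·3·3 + 1·3·2 + 9·4·6 + 5·5·4 = 353 ≡ 1.
  S = (1, 10, 1) ≠ 0, so r is not a codeword (an error is present).
Step 3: locate the error. For a single error e at position i, S_ℓ = v_i·e·α_i^ℓ, so α_err = S_1/S_0.
  S_0^{−1} = 1^{−1} = 1 (mod 11), so α_err = 10·1 = 10 ≡ 10 = α_1. Error position i = 1.
  Consistency check: S_2/S_1 = 1·10 = 10 ≡ 10 = α_err ✓ (single-error assumption holds).
Step 4: error magnitude e = S_0/v_1 = S_0·∏_{j≠1}(α_1 − α_j) = 1·3 = 3 ≡ 3 (mod 11).
Step 5: correct position 1: c_1 = r_1 − e = 1 − 3 ≡ 9 (mod 11). Hence c = [9, 3, 2, 6, 4].
  Check: interpolating c through the α_i gives m(x) = 8 + 10·x (degree < 2) with m(α_i) = c_i for every i, so c is indeed a codeword.


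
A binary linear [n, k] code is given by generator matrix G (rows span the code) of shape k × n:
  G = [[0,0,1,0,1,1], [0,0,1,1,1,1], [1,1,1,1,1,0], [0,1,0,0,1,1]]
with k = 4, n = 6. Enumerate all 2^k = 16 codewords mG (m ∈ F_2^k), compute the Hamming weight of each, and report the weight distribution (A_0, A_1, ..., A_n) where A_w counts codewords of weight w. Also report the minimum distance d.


Weight distribution: A_0 = 1, A_1 = 1, A_2 = 2, A_3 = 6, A_4 = 5, A_5 = 1. Minimum distance d = 1.

Enumerate all 2^4 = 16 messages m ∈ F_2^4.
For each, compute codeword c = mG in F_2^6, then tally its weight.
  m = 0000 → c = 000000, weight = 0.
  m = 1000 → c = 001011, weight = 3.
  m = 0100 → c = 001111, weight = 4.
  m = 1100 → c = 000100, weight = 1.
  m = 0010 → c = 111110, weight = 5.
  m = 1010 → c = 110101, weight = 4.
  m = 0110 → c = 110001, weight = 3.
  m = 1110 → c = 111010, weight = 4.
  m = 0001 → c = 010011, weight = 3.
  m = 1001 → c = 011000, weight = 2.
  m = 0101 → c = 011100, weight = 3.
  m = 1101 → c = 010111, weight = 4.
  m = 0011 → c = 101101, weight = 4.
  m = 1011 → c = 100110, weight = 3.
  m = 0111 → c = 100010, weight = 2.
  m = 1111 → c = 101001, weight = 3.
Tally weights:
  weight 0: 1 codewords.
  weight 1: 1 codewords.
  weight 2: 2 codewords.
  weight 3: 6 codewords.
  weight 4: 5 codewords.
  weight 5: 1 codewords.
Minimum distance d = smallest w > 0 with A_w > 0 = 1.
Sanity: Σ A_w = 16 = 2^4 = 16 ✓.


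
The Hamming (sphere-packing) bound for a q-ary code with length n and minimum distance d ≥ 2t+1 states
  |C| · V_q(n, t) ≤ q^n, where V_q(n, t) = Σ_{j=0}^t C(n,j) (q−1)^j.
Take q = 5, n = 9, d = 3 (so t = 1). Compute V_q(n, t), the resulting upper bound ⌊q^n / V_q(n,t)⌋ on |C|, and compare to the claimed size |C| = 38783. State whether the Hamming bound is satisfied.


V_q(n, t) = 37, q^n = 1953125, Hamming bound = 52787, |C| = 38783 ≤ bound (satisfied).

Step 1: Compute V_q(n, t) = Σ_{j=0}^1 C(n, j) (q−1)^j.
  j = 0: C(9,0)·(4)^0 = 1·1 = 1.
  j = 1: C(9,1)·(4)^1 = 9·4 = 36.
  V_q(n, t) = 1 + 36 = 37.
Step 2: q^n = 5^9 = 1953125.
Step 3: Hamming bound ⌊q^n / V_q(n,t)⌋ = ⌊1953125/37⌋ = 52787.
Step 4: Compare |C| = 38783 to 52787: satisfied.
The claimed |C| lies below the Hamming bound.


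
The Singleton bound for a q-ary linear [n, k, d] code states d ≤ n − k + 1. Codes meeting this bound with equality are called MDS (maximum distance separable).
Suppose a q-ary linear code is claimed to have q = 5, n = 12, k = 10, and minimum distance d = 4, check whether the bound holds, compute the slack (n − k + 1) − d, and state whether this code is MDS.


Singleton RHS = n − k + 1 = 3, slack = -1, bound violated (no such code; not MDS).

Singleton bound: d ≤ n − k + 1.
Here n = 12, k = 10, so n − k + 1 = 3.
Given d = 4, check d ≤ 3: NO.
Slack = (n − k + 1) − d = -1.
The slack is negative: d = 4 exceeds n − k + 1 = 3 by 1, so the Singleton bound is violated and no linear [12, 10, 4]_5 code can exist. In particular it is not MDS (MDS requires d = n − k + 1 exactly).
Description: the claimed parameters are [12, 10, 4]_5; such a code would be impossible (violates the Singleton bound).


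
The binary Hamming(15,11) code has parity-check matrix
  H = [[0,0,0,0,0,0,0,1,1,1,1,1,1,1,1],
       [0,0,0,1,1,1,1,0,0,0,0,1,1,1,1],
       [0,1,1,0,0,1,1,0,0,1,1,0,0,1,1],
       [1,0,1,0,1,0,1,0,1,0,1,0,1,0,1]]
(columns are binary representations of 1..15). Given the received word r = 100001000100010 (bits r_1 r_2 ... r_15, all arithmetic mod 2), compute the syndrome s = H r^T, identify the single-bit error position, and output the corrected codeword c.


s = (0, 0, 1, 1)^T, error position = 3, corrected codeword c = 101001000100010

Compute s = H r^T mod 2 one row at a time:
  s_1 = 0 + 0 + 1 + 0 + 0 + 0 + 1 + 0 = 2 ≡ 0 (mod 2).
  s_2 = 0 + 0 + 1 + 0 + 0 + 0 + 1 + 0 = 2 ≡ 0 (mod 2).
  s_3 = 0 + 0 + 1 + 0 + 1 + 0 + 1 + 0 = 3 ≡ 1 (mod 2).
  s_4 = 1 + 0 + 0 + 0 + 0 + 0 + 0 + 0 = 1 ≡ 1 (mod 2).
s = (0, 0, 1, 1)^T — this equals column 3 of H (binary 0011), so error is at position 3.
Correct: flip bit 3 of r = 100001000100010 to get c = 101001000100010.


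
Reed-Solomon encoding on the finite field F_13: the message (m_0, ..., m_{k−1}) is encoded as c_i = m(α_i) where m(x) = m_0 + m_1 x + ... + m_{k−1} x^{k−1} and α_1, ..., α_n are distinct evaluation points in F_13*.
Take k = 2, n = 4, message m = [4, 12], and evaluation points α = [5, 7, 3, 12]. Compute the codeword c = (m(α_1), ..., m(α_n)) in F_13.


c = [12, 10, 1, 5]

Message polynomial: m(x) = 4 + 12·x (mod 13).
For each evaluation point α_i, compute m(α_i) mod 13:
  α_1 = 5: Horner steps 12 → 12, so m(5) = 12.
  α_2 = 7: Horner steps 12 → 10, so m(7) = 10.
  α_3 = 3: Horner steps 12 → 1, so m(3) = 1.
  α_4 = 12: Horner steps 12 → 5, so m(12) = 5.
Codeword c = [12, 10, 1, 5] ∈ F_13^4.


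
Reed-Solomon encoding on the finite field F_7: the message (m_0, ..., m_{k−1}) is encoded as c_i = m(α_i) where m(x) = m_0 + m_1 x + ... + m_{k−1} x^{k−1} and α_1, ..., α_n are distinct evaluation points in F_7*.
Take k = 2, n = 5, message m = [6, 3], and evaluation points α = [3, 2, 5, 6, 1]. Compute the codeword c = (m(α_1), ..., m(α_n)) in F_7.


c = [1, 5, 0, 3, 2]

Message polynomial: m(x) = 6 + 3·x (mod 7).
For each evaluation point α_i, compute m(α_i) mod 7:
  α_1 = 3: Horner steps 3 → 1, so m(3) = 1.
  α_2 = 2: Horner steps 3 → 5, so m(2) = 5.
  α_3 = 5: Horner steps 3 → 0, so m(5) = 0.
  α_4 = 6: Horner steps 3 → 3, so m(6) = 3.
  α_5 = 1: Horner steps 3 → 2, so m(1) = 2.
Codeword c = [1, 5, 0, 3, 2] ∈ F_7^5.


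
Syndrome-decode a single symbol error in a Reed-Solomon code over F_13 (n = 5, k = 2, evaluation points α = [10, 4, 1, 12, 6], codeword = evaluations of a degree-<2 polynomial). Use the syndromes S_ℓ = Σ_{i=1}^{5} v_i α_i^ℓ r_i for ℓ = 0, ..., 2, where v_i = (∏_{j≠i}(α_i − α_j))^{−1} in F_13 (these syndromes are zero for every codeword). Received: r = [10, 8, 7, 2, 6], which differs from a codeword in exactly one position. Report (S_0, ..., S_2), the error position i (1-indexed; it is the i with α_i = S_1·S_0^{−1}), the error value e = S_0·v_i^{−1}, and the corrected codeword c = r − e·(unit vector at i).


S = (1, 6, 10), error at position 5, error magnitude e = 6, c = [10, 8, 7, 2, 0].

Step 1: column multipliers v_i = (∏_{j≠i}(α_i − α_j))^{−1} mod 13.
  i = 1 (α = 10): (10−4)(10−1)(10−12)(10−6) = 6·9·(−2)·4 = −432 ≡ 10, so v_1 = 10^{−1} = 4 (mod 13).
  i = 2 (α = 4): (4−10)(4−1)(4−12)(4−6) = (−6)·3·(−8)·(−2) = −288 ≡ 11, so v_2 = 11^{−1} = 6 (mod 13).
  i = 3 (α = 1): (1−10)(1−4)(1−12)(1−6) = (−9)·(−3)·(−11)·(−5) = 1485 ≡ 3, so v_3 = 3^{−1} = 9 (mod 13).
  i = 4 (α = 12): (12−10)(12−4)(12−1)(12−6) = 2·8·11·6 = 1056 ≡ 3, so v_4 = 3^{−1} = 9 (mod 13).
  i = 5 (α = 6): (6−10)(6−4)(6−1)(6−12) = (−4)·2·5·(−6) = 240 ≡ 6, so v_5 = 6^{−1} = 11 (mod 13).
  v = [4, 6, 9, 9, 11].
Step 2: syndromes of r = [10, 8, 7, 2, 6] (all sums mod 13).
  S_0 = Σ v_i r_i = 4·10 + 6·8 + 9·7 + 9·2 + 11·6 = 235 ≡ 1.
  S_1 = Σ v_i α_i r_i = 4·10·10 + 6·4·8 + 9·1·7 + 9·12·2 + 11·6·6 = 1267 ≡ 6.
  α_i^2 mod 13 = [9, 3, 1, 1, 10].
  S_2 = Σ v_i α_i^2 r_i = 4·9·10 + 6·3·8 + 9·1·7 + 9·1·2 + 11·10·6 = 1245 ≡ 10.
  S = (1, 6, 10) ≠ 0, so r is not a codeword (an error is present).
Step 3: locate the error. For a single error e at position i, S_ℓ = v_i·e·α_i^ℓ, so α_err = S_1/S_0.
  S_0^{−1} = 1^{−1} = 1 (mod 13), so α_err = 6·1 = 6 ≡ 6 = α_5. Error position i = 5.
  Consistency check: S_2/S_1 = 10·11 = 110 ≡ 6 = α_err ✓ (single-error assumption holds).
Step 4: error magnitude e = S_0/v_5 = S_0·∏_{j≠5}(α_5 − α_j) = 1·6 = 6 ≡ 6 (mod 13).
Step 5: correct position 5: c_5 = r_5 − e = 6 − 6 ≡ 0 (mod 13). Hence c = [10, 8, 7, 2, 0].
  Check: interpolating c through the α_i gives m(x) = 11 + 9·x (degree < 2) with m(α_i) = c_i for every i, so c is indeed a codeword.


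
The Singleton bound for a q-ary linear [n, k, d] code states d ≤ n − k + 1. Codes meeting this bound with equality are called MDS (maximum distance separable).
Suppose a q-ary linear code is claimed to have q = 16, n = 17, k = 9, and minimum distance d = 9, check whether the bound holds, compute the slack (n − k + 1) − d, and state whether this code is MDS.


Singleton RHS = n − k + 1 = 9, slack = 0, bound satisfied, MDS.

Singleton bound: d ≤ n − k + 1.
Here n = 17, k = 9, so n − k + 1 = 9.
Given d = 9, check d ≤ 9: YES.
Slack = (n − k + 1) − d = 0.
The code is MDS (slack = 0).
Description: the claimed parameters are [17, 9, 9]_16; such a code would be MDS (meets Singleton bound).


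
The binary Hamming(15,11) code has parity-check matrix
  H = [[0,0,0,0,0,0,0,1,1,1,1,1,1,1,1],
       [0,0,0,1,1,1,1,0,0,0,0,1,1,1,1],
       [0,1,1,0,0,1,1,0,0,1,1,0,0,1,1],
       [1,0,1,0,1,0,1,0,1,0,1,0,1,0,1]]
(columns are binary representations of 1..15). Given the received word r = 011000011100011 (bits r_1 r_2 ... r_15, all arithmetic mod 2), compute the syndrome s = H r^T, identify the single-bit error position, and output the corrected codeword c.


s = (1, 0, 1, 1)^T, error position = 11, corrected codeword c = 011000011110011

Compute s = H r^T mod 2 one row at a time:
  s_1 = 1 + 1 + 1 + 0 + 0 + 0 + 1 + 1 = 5 ≡ 1 (mod 2).
  s_2 = 0 + 0 + 0 + 0 + 0 + 0 + 1 + 1 = 2 ≡ 0 (mod 2).
  s_3 = 1 + 1 + 0 + 0 + 1 + 0 + 1 + 1 = 5 ≡ 1 (mod 2).
  s_4 = 0 + 1 + 0 + 0 + 1 + 0 + 0 + 1 = 3 ≡ 1 (mod 2).
s = (1, 0, 1, 1)^T — this equals column 11 of H (binary 1011), so error is at position 11.
Correct: flip bit 11 of r = 011000011100011 to get c = 011000011110011.


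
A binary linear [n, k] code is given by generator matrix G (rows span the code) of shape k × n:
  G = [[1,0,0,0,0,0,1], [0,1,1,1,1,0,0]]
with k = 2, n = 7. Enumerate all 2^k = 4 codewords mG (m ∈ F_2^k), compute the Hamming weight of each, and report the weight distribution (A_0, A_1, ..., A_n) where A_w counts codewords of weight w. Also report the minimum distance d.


Weight distribution: A_0 = 1, A_2 = 1, A_4 = 1, A_6 = 1. Minimum distance d = 2.

Enumerate all 2^2 = 4 messages m ∈ F_2^2.
For each, compute codeword c = mG in F_2^7, then tally its weight.
  m = 00 → c = 0000000, weight = 0.
  m = 10 → c = 1000001, weight = 2.
  m = 01 → c = 0111100, weight = 4.
  m = 11 → c = 1111101, weight = 6.
Tally weights:
  weight 0: 1 codewords.
  weight 2: 1 codewords.
  weight 4: 1 codewords.
  weight 6: 1 codewords.
Minimum distance d = smallest w > 0 with A_w > 0 = 2.
Sanity: Σ A_w = 4 = 2^2 = 4 ✓.


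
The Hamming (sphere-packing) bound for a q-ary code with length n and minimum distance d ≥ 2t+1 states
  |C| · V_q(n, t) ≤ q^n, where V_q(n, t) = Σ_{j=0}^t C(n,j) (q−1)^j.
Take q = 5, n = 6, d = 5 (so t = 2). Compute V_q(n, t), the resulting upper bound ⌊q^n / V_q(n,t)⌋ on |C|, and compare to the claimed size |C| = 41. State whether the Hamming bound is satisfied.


V_q(n, t) = 265, q^n = 15625, Hamming bound = 58, |C| = 41 ≤ bound (satisfied).

Step 1: Compute V_q(n, t) = Σ_{j=0}^2 C(n, j) (q−1)^j.
  j = 0: C(6,0)·(4)^0 = 1·1 = 1.
  j = 1: C(6,1)·(4)^1 = 6·4 = 24.
  j = 2: C(6,2)·(4)^2 = 15·16 = 240.
  V_q(n, t) = 1 + 24 + 240 = 265.
Step 2: q^n = 5^6 = 15625.
Step 3: Hamming bound ⌊q^n / V_q(n,t)⌋ = ⌊15625/265⌋ = 58.
Step 4: Compare |C| = 41 to 58: satisfied.
The claimed |C| lies below the Hamming bound.


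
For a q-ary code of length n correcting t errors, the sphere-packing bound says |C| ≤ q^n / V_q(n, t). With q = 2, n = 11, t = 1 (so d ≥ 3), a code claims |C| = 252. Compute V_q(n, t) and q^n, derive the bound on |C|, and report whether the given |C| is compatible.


V_q(n, t) = 12, q^n = 2048, Hamming bound = 170, |C| = 252 > bound (violated).

Step 1: Compute V_q(n, t) = Σ_{j=0}^1 C(n, j) (q−1)^j.
  j = 0: C(11,0)·(1)^0 = 1·1 = 1.
  j = 1: C(11,1)·(1)^1 = 11·1 = 11.
  V_q(n, t) = 1 + 11 = 12.
Step 2: q^n = 2^11 = 2048.
Step 3: Hamming bound ⌊q^n / V_q(n,t)⌋ = ⌊2048/12⌋ = 170.
Step 4: Compare |C| = 252 to 170: violated.
The claimed |C| lies above the Hamming bound, so no 2-ary code of length 11 with d ≥ 3 can have 252 codewords.


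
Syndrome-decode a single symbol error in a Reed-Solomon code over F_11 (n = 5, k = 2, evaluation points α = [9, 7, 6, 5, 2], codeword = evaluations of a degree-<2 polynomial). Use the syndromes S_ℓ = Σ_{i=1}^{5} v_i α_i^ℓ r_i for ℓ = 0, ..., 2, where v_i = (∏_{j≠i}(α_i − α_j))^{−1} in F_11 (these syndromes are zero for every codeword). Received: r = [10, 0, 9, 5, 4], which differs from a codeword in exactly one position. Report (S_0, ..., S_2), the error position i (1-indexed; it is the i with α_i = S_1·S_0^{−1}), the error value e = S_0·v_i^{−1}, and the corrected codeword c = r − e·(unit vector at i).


S = (10, 4, 6), error at position 2, error magnitude e = 9, c = [10, 2, 9, 5, 4].

Step 1: column multipliers v_i = (∏_{j≠i}(α_i − α_j))^{−1} mod 11.
  i = 1 (α = 9): (9−7)(9−6)(9−5)(9−2) = 2·3·4·7 = 168 ≡ 3, so v_1 = 3^{−1} = 4 (mod 11).
  i = 2 (α = 7): (7−9)(7−6)(7−5)(7−2) = (−2)·1·2·5 = −20 ≡ 2, so v_2 = 2^{−1} = 6 (mod 11).
  i = 3 (α = 6): (6−9)(6−7)(6−5)(6−2) = (−3)·(−1)·1·4 = 12 ≡ 1, so v_3 = 1^{−1} = 1 (mod 11).
  i = 4 (α = 5): (5−9)(5−7)(5−6)(5−2) = (−4)·(−2)·(−1)·3 = −24 ≡ 9, so v_4 = 9^{−1} = 5 (mod 11).
  i = 5 (α = 2): (2−9)(2−7)(2−6)(2−5) = (−7)·(−5)·(−4)·(−3) = 420 ≡ 2, so v_5 = 2^{−1} = 6 (mod 11).
  v = [4, 6, 1, 5, 6].
Step 2: syndromes of r = [10, 0, 9, 5, 4] (all sums mod 11).
  S_0 = Σ v_i r_i = 4·10 + 6·0 + 1·9 + 5·5 + 6·4 = 98 ≡ 10.
  S_1 = Σ v_i α_i r_i = 4·9·10 + 6·7·0 + 1·6·9 + 5·5·5 + 6·2·4 = 587 ≡ 4.
  α_i^2 mod 11 = [4, 5, 3, 3, 4].
  S_2 = Σ v_i α_i^2 r_i = 4·4·10 + 6·5·0 + 1·3·9 + 5·3·5 + 6·4·4 = 358 ≡ 6.
  S = (10, 4, 6) ≠ 0, so r is not a codeword (an error is present).
Step 3: locate the error. For a single error e at position i, S_ℓ = v_i·e·α_i^ℓ, so α_err = S_1/S_0.
  S_0^{−1} = 10^{−1} = 10 (mod 11), so α_err = 4·10 = 40 ≡ 7 = α_2. Error position i = 2.
  Consistency check: S_2/S_1 = 6·3 = 18 ≡ 7 = α_err ✓ (single-error assumption holds).
Step 4: error magnitude e = S_0/v_2 = S_0·∏_{j≠2}(α_2 − α_j) = 10·2 = 20 ≡ 9 (mod 11).
Step 5: correct position 2: c_2 = r_2 − e = 0 − 9 ≡ 2 (mod 11). Hence c = [10, 2, 9, 5, 4].
  Check: interpolating c through the α_i gives m(x) = 7 + 4·x (degree < 2) with m(α_i) = c_i for every i, so c is indeed a codeword.


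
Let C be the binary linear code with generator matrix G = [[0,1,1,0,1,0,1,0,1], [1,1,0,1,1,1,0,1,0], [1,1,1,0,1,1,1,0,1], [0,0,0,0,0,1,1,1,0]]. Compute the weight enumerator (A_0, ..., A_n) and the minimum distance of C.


Weight distribution: A_0 = 1, A_2 = 1, A_3 = 2, A_4 = 3, A_5 = 4, A_6 = 3, A_7 = 2. Minimum distance d = 2.

Enumerate all 2^4 = 16 messages m ∈ F_2^4.
For each, compute codeword c = mG in F_2^9, then tally its weight.
  m = 0000 → c = 000000000, weight = 0.
  m = 1000 → c = 011010101, weight = 5.
  m = 0100 → c = 110111010, weight = 6.
  m = 1100 → c = 101101111, weight = 7.
  m = 0010 → c = 111011101, weight = 7.
  m = 1010 → c = 100001000, weight = 2.
  m = 0110 → c = 001100111, weight = 5.
  m = 1110 → c = 010110010, weight = 4.
  m = 0001 → c = 000001110, weight = 3.
  m = 1001 → c = 011011011, weight = 6.
  m = 0101 → c = 110110100, weight = 5.
  m = 1101 → c = 101100001, weight = 4.
  m = 0011 → c = 111010011, weight = 6.
  m = 1011 → c = 100000110, weight = 3.
  m = 0111 → c = 001101001, weight = 4.
  m = 1111 → c = 010111100, weight = 5.
Tally weights:
  weight 0: 1 codewords.
  weight 2: 1 codewords.
  weight 3: 2 codewords.
  weight 4: 3 codewords.
  weight 5: 4 codewords.
  weight 6: 3 codewords.
  weight 7: 2 codewords.
Minimum distance d = smallest w > 0 with A_w > 0 = 2.
Sanity: Σ A_w = 16 = 2^4 = 16 ✓.


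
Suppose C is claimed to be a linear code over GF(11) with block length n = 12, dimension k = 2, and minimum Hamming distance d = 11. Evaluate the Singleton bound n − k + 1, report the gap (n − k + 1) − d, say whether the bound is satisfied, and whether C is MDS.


Singleton RHS = n − k + 1 = 11, slack = 0, bound satisfied, MDS.

Singleton bound: d ≤ n − k + 1.
Here n = 12, k = 2, so n − k + 1 = 11.
Given d = 11, check d ≤ 11: YES.
Slack = (n − k + 1) − d = 0.
The code is MDS (slack = 0).
Description: the claimed parameters are [12, 2, 11]_11; such a code would be MDS (meets Singleton bound).


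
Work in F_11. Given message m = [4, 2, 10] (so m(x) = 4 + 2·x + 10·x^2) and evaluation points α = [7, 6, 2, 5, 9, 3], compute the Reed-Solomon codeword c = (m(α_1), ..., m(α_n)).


c = [2, 2, 4, 0, 7, 1]

Message polynomial: m(x) = 4 + 2·x + 10·x^2 (mod 11).
For each evaluation point α_i, compute m(α_i) mod 11:
  α_1 = 7: Horner steps 10 → 6 → 2, so m(7) = 2.
  α_2 = 6: Horner steps 10 → 7 → 2, so m(6) = 2.
  α_3 = 2: Horner steps 10 → 0 → 4, so m(2) = 4.
  α_4 = 5: Horner steps 10 → 8 → 0, so m(5) = 0.
  α_5 = 9: Horner steps 10 → 4 → 7, so m(9) = 7.
  α_6 = 3: Horner steps 10 → 10 → 1, so m(3) = 1.
Codeword c = [2, 2, 4, 0, 7, 1] ∈ F_11^6.


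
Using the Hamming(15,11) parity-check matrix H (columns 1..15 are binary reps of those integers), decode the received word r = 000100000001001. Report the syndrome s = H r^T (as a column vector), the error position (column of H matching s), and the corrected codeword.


s = (0, 1, 1, 1)^T, error position = 7, corrected codeword c = 000100100001001

Compute s = H r^T mod 2 one row at a time:
  s_1 = 0 + 0 + 0 + 0 + 1 + 0 + 0 + 1 = 2 ≡ 0 (mod 2).
  s_2 = 1 + 0 + 0 + 0 + 1 + 0 + 0 + 1 = 3 ≡ 1 (mod 2).
  s_3 = 0 + 0 + 0 + 0 + 0 + 0 + 0 + 1 = 1 ≡ 1 (mod 2).
  s_4 = 0 + 0 + 0 + 0 + 0 + 0 + 0 + 1 = 1 ≡ 1 (mod 2).
s = (0, 1, 1, 1)^T — this equals column 7 of H (binary 0111), so error is at position 7.
Correct: flip bit 7 of r = 000100000001001 to get c = 000100100001001.


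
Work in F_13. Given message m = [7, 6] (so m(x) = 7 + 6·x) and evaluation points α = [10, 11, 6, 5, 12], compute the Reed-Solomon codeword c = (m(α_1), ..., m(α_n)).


c = [2, 8, 4, 11, 1]

Message polynomial: m(x) = 7 + 6·x (mod 13).
For each evaluation point α_i, compute m(α_i) mod 13:
  α_1 = 10: Horner steps 6 → 2, so m(10) = 2.
  α_2 = 11: Horner steps 6 → 8, so m(11) = 8.
  α_3 = 6: Horner steps 6 → 4, so m(6) = 4.
  α_4 = 5: Horner steps 6 → 11, so m(5) = 11.
  α_5 = 12: Horner steps 6 → 1, so m(12) = 1.
Codeword c = [2, 8, 4, 11, 1] ∈ F_13^5.


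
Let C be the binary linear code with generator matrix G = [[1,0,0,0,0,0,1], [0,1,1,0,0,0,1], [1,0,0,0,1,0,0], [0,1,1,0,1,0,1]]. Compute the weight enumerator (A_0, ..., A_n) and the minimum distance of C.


Weight distribution: A_0 = 1, A_1 = 3, A_2 = 4, A_3 = 4, A_4 = 3, A_5 = 1. Minimum distance d = 1.

Enumerate all 2^4 = 16 messages m ∈ F_2^4.
For each, compute codeword c = mG in F_2^7, then tally its weight.
  m = 0000 → c = 0000000, weight = 0.
  m = 1000 → c = 1000001, weight = 2.
  m = 0100 → c = 0110001, weight = 3.
  m = 1100 → c = 1110000, weight = 3.
  m = 0010 → c = 1000100, weight = 2.
  m = 1010 → c = 0000101, weight = 2.
  m = 0110 → c = 1110101, weight = 5.
  m = 1110 → c = 0110100, weight = 3.
  m = 0001 → c = 0110101, weight = 4.
  m = 1001 → c = 1110100, weight = 4.
  m = 0101 → c = 0000100, weight = 1.
  m = 1101 → c = 1000101, weight = 3.
  m = 0011 → c = 1110001, weight = 4.
  m = 1011 → c = 0110000, weight = 2.
  m = 0111 → c = 1000000, weight = 1.
  m = 1111 → c = 0000001, weight = 1.
Tally weights:
  weight 0: 1 codewords.
  weight 1: 3 codewords.
  weight 2: 4 codewords.
  weight 3: 4 codewords.
  weight 4: 3 codewords.
  weight 5: 1 codewords.
Minimum distance d = smallest w > 0 with A_w > 0 = 1.
Sanity: Σ A_w = 16 = 2^4 = 16 ✓.


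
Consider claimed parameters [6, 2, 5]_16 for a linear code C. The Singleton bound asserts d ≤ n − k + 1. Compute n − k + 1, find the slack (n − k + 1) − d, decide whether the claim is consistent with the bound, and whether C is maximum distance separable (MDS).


Singleton RHS = n − k + 1 = 5, slack = 0, bound satisfied, MDS.

Singleton bound: d ≤ n − k + 1.
Here n = 6, k = 2, so n − k + 1 = 5.
Given d = 5, check d ≤ 5: YES.
Slack = (n − k + 1) − d = 0.
The code is MDS (slack = 0).
Description: the claimed parameters are [6, 2, 5]_16; such a code would be MDS (meets Singleton bound).


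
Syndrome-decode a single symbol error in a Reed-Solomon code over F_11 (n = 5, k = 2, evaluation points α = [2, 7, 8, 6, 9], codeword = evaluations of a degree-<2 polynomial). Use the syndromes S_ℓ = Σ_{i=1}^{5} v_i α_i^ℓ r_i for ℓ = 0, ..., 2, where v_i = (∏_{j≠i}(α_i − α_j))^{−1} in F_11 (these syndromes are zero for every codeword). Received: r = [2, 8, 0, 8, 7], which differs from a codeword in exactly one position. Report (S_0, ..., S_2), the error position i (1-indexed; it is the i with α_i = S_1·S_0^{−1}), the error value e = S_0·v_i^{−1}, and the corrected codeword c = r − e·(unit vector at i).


S = (7, 5, 2), error at position 2, error magnitude e = 4, c = [2, 4, 0, 8, 7].

Step 1: column multipliers v_i = (∏_{j≠i}(α_i − α_j))^{−1} mod 11.
  i = 1 (α = 2): (2−7)(2−8)(2−6)(2−9) = (−5)·(−6)·(−4)·(−7) = 840 ≡ 4, so v_1 = 4^{−1} = 3 (mod 11).
  i = 2 (α = 7): (7−2)(7−8)(7−6)(7−9) = 5·(−1)·1·(−2) = 10 ≡ 10, so v_2 = 10^{−1} = 10 (mod 11).
  i = 3 (α = 8): (8−2)(8−7)(8−6)(8−9) = 6·1·2·(−1) = −12 ≡ 10, so v_3 = 10^{−1} = 10 (mod 11).
  i = 4 (α = 6): (6−2)(6−7)(6−8)(6−9) = 4·(−1)·(−2)·(−3) = −24 ≡ 9, so v_4 = 9^{−1} = 5 (mod 11).
  i = 5 (α = 9): (9−2)(9−7)(9−8)(9−6) = 7·2·1·3 = 42 ≡ 9, so v_5 = 9^{−1} = 5 (mod 11).
  v = [3, 10, 10, 5, 5].
Step 2: syndromes of r = [2, 8, 0, 8, 7] (all sums mod 11).
  S_0 = Σ v_i r_i = 3·2 + 10·8 + 10·0 + 5·8 + 5·7 = 161 ≡ 7.
  S_1 = Σ v_i α_i r_i = 3·2·2 + 10·7·8 + 10·8·0 + 5·6·8 + 5·9·7 = 1127 ≡ 5.
  α_i^2 mod 11 = [4, 5, 9, 3, 4].
  S_2 = Σ v_i α_i^2 r_i = 3·4·2 + 10·5·8 + 10·9·0 + 5·3·8 + 5·4·7 = 684 ≡ 2.
  S = (7, 5, 2) ≠ 0, so r is not a codeword (an error is present).
Step 3: locate the error. For a single error e at position i, S_ℓ = v_i·e·α_i^ℓ, so α_err = S_1/S_0.
  S_0^{−1} = 7^{−1} = 8 (mod 11), so α_err = 5·8 = 40 ≡ 7 = α_2. Error position i = 2.
  Consistency check: S_2/S_1 = 2·9 = 18 ≡ 7 = α_err ✓ (single-error assumption holds).
Step 4: error magnitude e = S_0/v_2 = S_0·∏_{j≠2}(α_2 − α_j) = 7·10 = 70 ≡ 4 (mod 11).
Step 5: correct position 2: c_2 = r_2 − e = 8 − 4 ≡ 4 (mod 11). Hence c = [2, 4, 0, 8, 7].
  Check: interpolating c through the α_i gives m(x) = 10 + 7·x (degree < 2) with m(α_i) = c_i for every i, so c is indeed a codeword.


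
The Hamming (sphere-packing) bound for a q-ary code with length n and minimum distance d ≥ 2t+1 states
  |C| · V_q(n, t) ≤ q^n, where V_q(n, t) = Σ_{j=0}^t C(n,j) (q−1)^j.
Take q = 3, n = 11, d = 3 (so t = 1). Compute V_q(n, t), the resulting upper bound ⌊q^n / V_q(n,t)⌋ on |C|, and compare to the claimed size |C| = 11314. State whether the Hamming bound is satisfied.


V_q(n, t) = 23, q^n = 177147, Hamming bound = 7702, |C| = 11314 > bound (violated).

Step 1: Compute V_q(n, t) = Σ_{j=0}^1 C(n, j) (q−1)^j.
  j = 0: C(11,0)·(2)^0 = 1·1 = 1.
  j = 1: C(11,1)·(2)^1 = 11·2 = 22.
  V_q(n, t) = 1 + 22 = 23.
Step 2: q^n = 3^11 = 177147.
Step 3: Hamming bound ⌊q^n / V_q(n,t)⌋ = ⌊177147/23⌋ = 7702.
Step 4: Compare |C| = 11314 to 7702: violated.
The claimed |C| lies above the Hamming bound, so no 3-ary code of length 11 with d ≥ 3 can have 11314 codewords.


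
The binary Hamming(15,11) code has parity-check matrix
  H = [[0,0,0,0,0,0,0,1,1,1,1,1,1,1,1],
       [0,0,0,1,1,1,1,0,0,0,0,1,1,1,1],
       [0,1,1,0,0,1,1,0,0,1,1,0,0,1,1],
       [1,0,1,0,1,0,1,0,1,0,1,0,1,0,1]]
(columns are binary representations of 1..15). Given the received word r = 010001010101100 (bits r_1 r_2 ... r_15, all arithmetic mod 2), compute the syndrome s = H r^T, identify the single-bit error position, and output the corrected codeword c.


s = (0, 1, 1, 1)^T, error position = 7, corrected codeword c = 010001110101100

Compute s = H r^T mod 2 one row at a time:
  s_1 = 1 + 0 + 1 + 0 + 1 + 1 + 0 + 0 = 4 ≡ 0 (mod 2).
  s_2 = 0 + 0 + 1 + 0 + 1 + 1 + 0 + 0 = 3 ≡ 1 (mod 2).
  s_3 = 1 + 0 + 1 + 0 + 1 + 0 + 0 + 0 = 3 ≡ 1 (mod 2).
  s_4 = 0 + 0 + 0 + 0 + 0 + 0 + 1 + 0 = 1 ≡ 1 (mod 2).
s = (0, 1, 1, 1)^T — this equals column 7 of H (binary 0111), so error is at position 7.
Correct: flip bit 7 of r = 010001010101100 to get c = 010001110101100.


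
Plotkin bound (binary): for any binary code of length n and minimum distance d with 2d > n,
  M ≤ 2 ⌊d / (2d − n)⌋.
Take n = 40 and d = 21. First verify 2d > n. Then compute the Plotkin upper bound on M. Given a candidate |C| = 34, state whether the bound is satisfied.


Plotkin bound M ≤ 20; given |C| = 34 > bound (violated).

Check applicability: 2d = 42, n = 40.
2d − n = 2 > 0, so Plotkin applies.
Compute d/(2d−n) = 21/2 ≈ 10.5000.
⌊d/(2d−n)⌋ = 10.
Plotkin bound: M ≤ 2·10 = 20.
Given |C| = 34, check: VIOLATED.
This |C| is above the Plotkin bound, so no binary code with n = 40, d = 21 and 34 codewords exists.


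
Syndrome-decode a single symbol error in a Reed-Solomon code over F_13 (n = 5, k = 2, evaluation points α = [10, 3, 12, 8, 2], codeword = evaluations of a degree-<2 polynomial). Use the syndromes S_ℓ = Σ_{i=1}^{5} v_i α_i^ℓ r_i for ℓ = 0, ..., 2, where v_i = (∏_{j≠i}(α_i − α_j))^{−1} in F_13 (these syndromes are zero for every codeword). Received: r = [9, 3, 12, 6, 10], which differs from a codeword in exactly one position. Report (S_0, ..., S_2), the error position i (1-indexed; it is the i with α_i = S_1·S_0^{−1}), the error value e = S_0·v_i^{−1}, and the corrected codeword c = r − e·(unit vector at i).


S = (5, 2, 6), error at position 2, error magnitude e = 11, c = [9, 5, 12, 6, 10].

Step 1: column multipliers v_i = (∏_{j≠i}(α_i − α_j))^{−1} mod 13.
  i = 1 (α = 10): (10−3)(10−12)(10−8)(10−2) = 7·(−2)·2·8 = −224 ≡ 10, so v_1 = 10^{−1} = 4 (mod 13).
  i = 2 (α = 3): (3−10)(3−12)(3−8)(3−2) = (−7)·(−9)·(−5)·1 = −315 ≡ 10, so v_2 = 10^{−1} = 4 (mod 13).
  i = 3 (α = 12): (12−10)(12−3)(12−8)(12−2) = 2·9·4·10 = 720 ≡ 5, so v_3 = 5^{−1} = 8 (mod 13).
  i = 4 (α = 8): (8−10)(8−3)(8−12)(8−2) = (−2)·5·(−4)·6 = 240 ≡ 6, so v_4 = 6^{−1} = 11 (mod 13).
  i = 5 (α = 2): (2−10)(2−3)(2−12)(2−8) = (−8)·(−1)·(−10)·(−6) = 480 ≡ 12, so v_5 = 12^{−1} = 12 (mod 13).
  v = [4, 4, 8, 11, 12].
Step 2: syndromes of r = [9, 3, 12, 6, 10] (all sums mod 13).
  S_0 = Σ v_i r_i = 4·9 + 4·3 + 8·12 + 11·6 + 12·10 = 330 ≡ 5.
  S_1 = Σ v_i α_i r_i = 4·10·9 + 4·3·3 + 8·12·12 + 11·8·6 + 12·2·10 = 2316 ≡ 2.
  α_i^2 mod 13 = [9, 9, 1, 12, 4].
  S_2 = Σ v_i α_i^2 r_i = 4·9·9 + 4·9·3 + 8·1·12 + 11·12·6 + 12·4·10 = 1800 ≡ 6.
  S = (5, 2, 6) ≠ 0, so r is not a codeword (an error is present).
Step 3: locate the error. For a single error e at position i, S_ℓ = v_i·e·α_i^ℓ, so α_err = S_1/S_0.
  S_0^{−1} = 5^{−1} = 8 (mod 13), so α_err = 2·8 = 16 ≡ 3 = α_2. Error position i = 2.
  Consistency check: S_2/S_1 = 6·7 = 42 ≡ 3 = α_err ✓ (single-error assumption holds).
Step 4: error magnitude e = S_0/v_2 = S_0·∏_{j≠2}(α_2 − α_j) = 5·10 = 50 ≡ 11 (mod 13).
Step 5: correct position 2: c_2 = r_2 − e = 3 − 11 ≡ 5 (mod 13). Hence c = [9, 5, 12, 6, 10].
  Check: interpolating c through the α_i gives m(x) = 7 + 8·x (degree < 2) with m(α_i) = c_i for every i, so c is indeed a codeword.


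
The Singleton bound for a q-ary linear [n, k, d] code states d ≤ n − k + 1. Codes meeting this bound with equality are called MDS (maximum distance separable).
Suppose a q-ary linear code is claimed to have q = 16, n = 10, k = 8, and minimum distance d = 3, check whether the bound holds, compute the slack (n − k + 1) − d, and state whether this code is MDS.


Singleton RHS = n − k + 1 = 3, slack = 0, bound satisfied, MDS.

Singleton bound: d ≤ n − k + 1.
Here n = 10, k = 8, so n − k + 1 = 3.
Given d = 3, check d ≤ 3: YES.
Slack = (n − k + 1) − d = 0.
The code is MDS (slack = 0).
Description: the claimed parameters are [10, 8, 3]_16; such a code would be MDS (meets Singleton bound).


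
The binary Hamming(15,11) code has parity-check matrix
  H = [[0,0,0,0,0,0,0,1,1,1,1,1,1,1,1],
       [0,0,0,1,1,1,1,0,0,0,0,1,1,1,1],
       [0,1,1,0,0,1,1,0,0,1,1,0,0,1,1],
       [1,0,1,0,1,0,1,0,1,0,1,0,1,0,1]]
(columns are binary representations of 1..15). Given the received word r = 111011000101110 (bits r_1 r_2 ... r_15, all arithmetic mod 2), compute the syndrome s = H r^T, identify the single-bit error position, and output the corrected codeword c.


s = (0, 1, 1, 0)^T, error position = 6, corrected codeword c = 111010000101110

Compute s = H r^T mod 2 one row at a time:
  s_1 = 0 + 0 + 1 + 0 + 1 + 1 + 1 + 0 = 4 ≡ 0 (mod 2).
  s_2 = 0 + 1 + 1 + 0 + 1 + 1 + 1 + 0 = 5 ≡ 1 (mod 2).
  s_3 = 1 + 1 + 1 + 0 + 1 + 0 + 1 + 0 = 5 ≡ 1 (mod 2).
  s_4 = 1 + 1 + 1 + 0 + 0 + 0 + 1 + 0 = 4 ≡ 0 (mod 2).
s = (0, 1, 1, 0)^T — this equals column 6 of H (binary 0110), so error is at position 6.
Correct: flip bit 6 of r = 111011000101110 to get c = 111010000101110.


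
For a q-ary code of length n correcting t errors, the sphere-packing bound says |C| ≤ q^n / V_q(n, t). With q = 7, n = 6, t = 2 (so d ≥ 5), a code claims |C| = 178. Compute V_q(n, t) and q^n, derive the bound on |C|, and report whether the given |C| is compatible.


V_q(n, t) = 577, q^n = 117649, Hamming bound = 203, |C| = 178 ≤ bound (satisfied).

Step 1: Compute V_q(n, t) = Σ_{j=0}^2 C(n, j) (q−1)^j.
  j = 0: C(6,0)·(6)^0 = 1·1 = 1.
  j = 1: C(6,1)·(6)^1 = 6·6 = 36.
  j = 2: C(6,2)·(6)^2 = 15·36 = 540.
  V_q(n, t) = 1 + 36 + 540 = 577.
Step 2: q^n = 7^6 = 117649.
Step 3: Hamming bound ⌊q^n / V_q(n,t)⌋ = ⌊117649/577⌋ = 203.
Step 4: Compare |C| = 178 to 203: satisfied.
The claimed |C| lies below the Hamming bound.


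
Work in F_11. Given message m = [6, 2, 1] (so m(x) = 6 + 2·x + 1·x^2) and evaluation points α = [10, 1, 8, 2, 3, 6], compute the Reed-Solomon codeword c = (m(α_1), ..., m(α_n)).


c = [5, 9, 9, 3, 10, 10]

Message polynomial: m(x) = 6 + 2·x + 1·x^2 (mod 11).
For each evaluation point α_i, compute m(α_i) mod 11:
  α_1 = 10: Horner steps 1 → 1 → 5, so m(10) = 5.
  α_2 = 1: Horner steps 1 → 3 → 9, so m(1) = 9.
  α_3 = 8: Horner steps 1 → 10 → 9, so m(8) = 9.
  α_4 = 2: Horner steps 1 → 4 → 3, so m(2) = 3.
  α_5 = 3: Horner steps 1 → 5 → 10, so m(3) = 10.
  α_6 = 6: Horner steps 1 → 8 → 10, so m(6) = 10.
Codeword c = [5, 9, 9, 3, 10, 10] ∈ F_11^6.
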